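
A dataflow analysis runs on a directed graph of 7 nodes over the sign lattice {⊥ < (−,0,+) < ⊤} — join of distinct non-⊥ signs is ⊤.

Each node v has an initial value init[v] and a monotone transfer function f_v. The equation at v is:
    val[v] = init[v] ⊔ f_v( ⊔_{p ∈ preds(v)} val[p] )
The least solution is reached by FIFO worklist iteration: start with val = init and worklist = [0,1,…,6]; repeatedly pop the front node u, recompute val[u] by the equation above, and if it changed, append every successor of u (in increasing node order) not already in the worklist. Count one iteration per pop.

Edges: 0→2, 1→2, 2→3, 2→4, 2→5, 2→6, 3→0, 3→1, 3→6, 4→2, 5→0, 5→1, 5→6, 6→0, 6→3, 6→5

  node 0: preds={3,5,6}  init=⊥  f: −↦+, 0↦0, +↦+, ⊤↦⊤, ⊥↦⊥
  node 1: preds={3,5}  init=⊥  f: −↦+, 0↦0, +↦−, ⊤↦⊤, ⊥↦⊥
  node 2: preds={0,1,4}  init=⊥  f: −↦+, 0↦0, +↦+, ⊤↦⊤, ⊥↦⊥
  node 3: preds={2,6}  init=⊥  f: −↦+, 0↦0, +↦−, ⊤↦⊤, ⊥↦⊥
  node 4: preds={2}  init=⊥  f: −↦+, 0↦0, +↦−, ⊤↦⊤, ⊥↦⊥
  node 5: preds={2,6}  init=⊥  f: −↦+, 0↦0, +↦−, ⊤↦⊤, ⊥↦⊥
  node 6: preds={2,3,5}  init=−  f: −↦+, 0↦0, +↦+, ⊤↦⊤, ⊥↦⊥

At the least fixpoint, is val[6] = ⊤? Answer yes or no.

Iteration log — 15 steps:
  step 1. node 0  ⊔preds=−  new=+  old=⊥  +wl: 
  step 2. node 1  ⊔preds=⊥  new=⊥  stable
  step 3. node 2  ⊔preds=+  new=+  old=⊥  +wl: 
  step 4. node 3  ⊔preds=⊤  new=⊤  old=⊥  +wl: 0,1
  step 5. node 4  ⊔preds=+  new=−  old=⊥  +wl: 2
  step 6. node 5  ⊔preds=⊤  new=⊤  old=⊥  +wl: 
  step 7. node 6  ⊔preds=⊤  new=⊤  old=−  +wl: 3,5
  step 8. node 0  ⊔preds=⊤  new=⊤  old=+  +wl: 
  step 9. node 1  ⊔preds=⊤  new=⊤  old=⊥  +wl: 
  step 10. node 2  ⊔preds=⊤  new=⊤  old=+  +wl: 4,6
  step 11. node 3  ⊔preds=⊤  new=⊤  stable
  step 12. node 5  ⊔preds=⊤  new=⊤  stable
  step 13. node 4  ⊔preds=⊤  new=⊤  old=−  +wl: 2
  step 14. node 6  ⊔preds=⊤  new=⊤  stable
  step 15. node 2  ⊔preds=⊤  new=⊤  stable

Least fixpoint reached:
  node 0: ⊤
  node 1: ⊤
  node 2: ⊤
  node 3: ⊤
  node 4: ⊤
  node 5: ⊤
  node 6: ⊤

yes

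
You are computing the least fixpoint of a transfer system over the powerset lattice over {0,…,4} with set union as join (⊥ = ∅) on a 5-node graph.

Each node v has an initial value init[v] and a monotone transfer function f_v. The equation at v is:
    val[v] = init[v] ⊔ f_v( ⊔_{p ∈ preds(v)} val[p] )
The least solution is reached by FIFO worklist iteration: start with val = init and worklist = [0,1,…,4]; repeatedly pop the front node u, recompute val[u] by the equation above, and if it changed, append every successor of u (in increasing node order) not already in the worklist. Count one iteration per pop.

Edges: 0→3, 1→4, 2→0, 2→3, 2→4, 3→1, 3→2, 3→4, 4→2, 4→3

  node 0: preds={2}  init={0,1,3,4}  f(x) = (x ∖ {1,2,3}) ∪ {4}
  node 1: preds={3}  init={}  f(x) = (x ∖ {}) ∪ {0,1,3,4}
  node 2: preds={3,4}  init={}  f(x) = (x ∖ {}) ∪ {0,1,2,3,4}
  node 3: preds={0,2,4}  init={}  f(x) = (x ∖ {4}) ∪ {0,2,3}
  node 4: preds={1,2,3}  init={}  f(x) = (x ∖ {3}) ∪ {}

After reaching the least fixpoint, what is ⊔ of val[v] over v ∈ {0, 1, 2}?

{0,1,2,3,4}

Trace (10 dequeues):
  [1] u=0 | in {} | out {0,1,3,4} | ==
  [2] u=1 | in {} | out {0,1,3,4} | prev {} | push {}
  [3] u=2 | in {} | out {0,1,2,3,4} | prev {} | push {0}
  [4] u=3 | in {0,1,2,3,4} | out {0,1,2,3} | prev {} | push {1,2}
  [5] u=4 | in {0,1,2,3,4} | out {0,1,2,4} | prev {} | push {3}
  [6] u=0 | in {0,1,2,3,4} | out {0,1,3,4} | ==
  [7] u=1 | in {0,1,2,3} | out {0,1,2,3,4} | prev {0,1,3,4} | push {4}
  [8] u=2 | in {0,1,2,3,4} | out {0,1,2,3,4} | ==
  [9] u=3 | in {0,1,2,3,4} | out {0,1,2,3} | ==
  [10] u=4 | in {0,1,2,3,4} | out {0,1,2,4} | ==

Converged values:
  [0] {0,1,3,4}
  [1] {0,1,2,3,4}
  [2] {0,1,2,3,4}
  [3] {0,1,2,3}
  [4] {0,1,2,4}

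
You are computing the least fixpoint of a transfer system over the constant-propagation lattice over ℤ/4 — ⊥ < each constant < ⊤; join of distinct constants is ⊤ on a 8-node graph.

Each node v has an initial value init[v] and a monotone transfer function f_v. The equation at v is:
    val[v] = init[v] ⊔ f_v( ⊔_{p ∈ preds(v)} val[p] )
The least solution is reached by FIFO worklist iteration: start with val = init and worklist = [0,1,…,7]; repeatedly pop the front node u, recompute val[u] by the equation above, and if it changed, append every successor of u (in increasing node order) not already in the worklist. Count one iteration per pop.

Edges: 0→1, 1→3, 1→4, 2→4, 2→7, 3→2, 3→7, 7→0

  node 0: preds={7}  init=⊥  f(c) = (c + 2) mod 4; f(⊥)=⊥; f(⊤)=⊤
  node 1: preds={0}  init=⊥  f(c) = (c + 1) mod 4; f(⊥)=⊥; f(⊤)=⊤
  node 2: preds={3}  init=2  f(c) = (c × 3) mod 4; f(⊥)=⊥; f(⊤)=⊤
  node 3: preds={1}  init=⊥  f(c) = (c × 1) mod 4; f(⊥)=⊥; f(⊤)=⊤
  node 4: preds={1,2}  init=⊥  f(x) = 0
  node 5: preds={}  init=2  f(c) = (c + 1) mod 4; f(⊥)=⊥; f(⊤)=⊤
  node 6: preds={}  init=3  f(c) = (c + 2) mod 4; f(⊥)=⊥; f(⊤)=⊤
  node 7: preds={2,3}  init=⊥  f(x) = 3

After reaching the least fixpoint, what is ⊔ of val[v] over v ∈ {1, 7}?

⊤

Trace (14 dequeues):
  [1] u=0 | in ⊥ | out ⊥ | ==
  [2] u=1 | in ⊥ | out ⊥ | ==
  [3] u=2 | in ⊥ | out 2 | ==
  [4] u=3 | in ⊥ | out ⊥ | ==
  [5] u=4 | in 2 | out 0 | prev ⊥ | push {}
  [6] u=5 | in ⊥ | out 2 | ==
  [7] u=6 | in ⊥ | out 3 | ==
  [8] u=7 | in 2 | out 3 | prev ⊥ | push {0}
  [9] u=0 | in 3 | out 1 | prev ⊥ | push {1}
  [10] u=1 | in 1 | out 2 | prev ⊥ | push {3,4}
  [11] u=3 | in 2 | out 2 | prev ⊥ | push {2,7}
  [12] u=4 | in 2 | out 0 | ==
  [13] u=2 | in 2 | out 2 | ==
  [14] u=7 | in 2 | out 3 | ==

Converged values:
  [0] 1
  [1] 2
  [2] 2
  [3] 2
  [4] 0
  [5] 2
  [6] 3
  [7] 3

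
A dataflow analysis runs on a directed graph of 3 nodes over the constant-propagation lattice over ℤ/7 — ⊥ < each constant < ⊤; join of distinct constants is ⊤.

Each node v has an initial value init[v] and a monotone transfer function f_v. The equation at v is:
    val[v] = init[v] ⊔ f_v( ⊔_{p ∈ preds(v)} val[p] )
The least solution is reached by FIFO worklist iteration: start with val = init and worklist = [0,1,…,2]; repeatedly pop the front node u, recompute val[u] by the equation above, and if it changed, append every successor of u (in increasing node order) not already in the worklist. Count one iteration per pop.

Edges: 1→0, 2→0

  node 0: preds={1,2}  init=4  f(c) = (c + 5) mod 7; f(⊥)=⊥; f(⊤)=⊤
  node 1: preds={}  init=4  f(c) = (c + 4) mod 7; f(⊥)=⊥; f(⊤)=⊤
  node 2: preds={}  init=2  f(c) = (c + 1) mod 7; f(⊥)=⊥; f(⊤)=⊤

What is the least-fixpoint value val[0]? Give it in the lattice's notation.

⊤

Worklist (3 pops):
  #1 pop 0: in=⊤ → ⊤ (was 4); enqueue []
  #2 pop 1: in=⊥ → 4 (no change)
  #3 pop 2: in=⊥ → 2 (no change)

Fixpoint:
  val[0] = ⊤
  val[1] = 4
  val[2] = 2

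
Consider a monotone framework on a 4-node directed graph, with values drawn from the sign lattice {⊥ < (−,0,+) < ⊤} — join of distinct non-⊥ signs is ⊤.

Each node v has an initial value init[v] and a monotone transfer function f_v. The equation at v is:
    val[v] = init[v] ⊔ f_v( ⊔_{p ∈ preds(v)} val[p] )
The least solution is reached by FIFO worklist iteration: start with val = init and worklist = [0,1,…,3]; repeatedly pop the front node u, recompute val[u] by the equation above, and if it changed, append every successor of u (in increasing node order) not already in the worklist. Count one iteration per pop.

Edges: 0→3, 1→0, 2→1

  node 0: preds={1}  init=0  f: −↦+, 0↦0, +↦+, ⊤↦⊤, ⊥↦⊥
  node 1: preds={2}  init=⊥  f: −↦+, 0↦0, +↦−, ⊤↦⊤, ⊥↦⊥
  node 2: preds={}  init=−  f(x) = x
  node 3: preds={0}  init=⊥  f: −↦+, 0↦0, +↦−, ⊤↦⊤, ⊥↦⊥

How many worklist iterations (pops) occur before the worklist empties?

Iteration log — 6 steps:
  step 1. node 0  ⊔preds=⊥  new=0  stable
  step 2. node 1  ⊔preds=−  new=+  old=⊥  +wl: 0
  step 3. node 2  ⊔preds=⊥  new=−  stable
  step 4. node 3  ⊔preds=0  new=0  old=⊥  +wl: 
  step 5. node 0  ⊔preds=+  new=⊤  old=0  +wl: 3
  step 6. node 3  ⊔preds=⊤  new=⊤  old=0  +wl: 

Least fixpoint reached:
  node 0: ⊤
  node 1: +
  node 2: −
  node 3: ⊤

6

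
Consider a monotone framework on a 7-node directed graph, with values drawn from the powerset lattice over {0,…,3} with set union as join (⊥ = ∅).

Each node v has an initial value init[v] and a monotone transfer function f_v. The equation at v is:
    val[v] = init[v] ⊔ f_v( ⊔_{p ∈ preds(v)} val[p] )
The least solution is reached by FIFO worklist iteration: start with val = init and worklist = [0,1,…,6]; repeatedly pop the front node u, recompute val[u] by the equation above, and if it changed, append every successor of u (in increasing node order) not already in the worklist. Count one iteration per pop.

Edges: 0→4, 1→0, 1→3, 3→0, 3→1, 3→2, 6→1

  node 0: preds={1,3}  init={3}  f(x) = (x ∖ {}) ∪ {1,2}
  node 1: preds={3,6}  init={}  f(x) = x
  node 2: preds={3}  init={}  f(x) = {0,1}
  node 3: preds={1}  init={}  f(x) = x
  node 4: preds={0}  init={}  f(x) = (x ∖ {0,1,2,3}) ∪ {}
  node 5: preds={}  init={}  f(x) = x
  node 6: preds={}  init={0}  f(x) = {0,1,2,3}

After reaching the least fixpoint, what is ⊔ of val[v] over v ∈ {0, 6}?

Iteration log — 16 steps:
  step 1. node 0  ⊔preds={}  new={1,2,3}  old={3}  +wl: 
  step 2. node 1  ⊔preds={0}  new={0}  old={}  +wl: 0
  step 3. node 2  ⊔preds={}  new={0,1}  old={}  +wl: 
  step 4. node 3  ⊔preds={0}  new={0}  old={}  +wl: 1,2
  step 5. node 4  ⊔preds={1,2,3}  new={}  stable
  step 6. node 5  ⊔preds={}  new={}  stable
  step 7. node 6  ⊔preds={}  new={0,1,2,3}  old={0}  +wl: 
  step 8. node 0  ⊔preds={0}  new={0,1,2,3}  old={1,2,3}  +wl: 4
  step 9. node 1  ⊔preds={0,1,2,3}  new={0,1,2,3}  old={0}  +wl: 0,3
  step 10. node 2  ⊔preds={0}  new={0,1}  stable
  step 11. node 4  ⊔preds={0,1,2,3}  new={}  stable
  step 12. node 0  ⊔preds={0,1,2,3}  new={0,1,2,3}  stable
  step 13. node 3  ⊔preds={0,1,2,3}  new={0,1,2,3}  old={0}  +wl: 0,1,2
  step 14. node 0  ⊔preds={0,1,2,3}  new={0,1,2,3}  stable
  step 15. node 1  ⊔preds={0,1,2,3}  new={0,1,2,3}  stable
  step 16. node 2  ⊔preds={0,1,2,3}  new={0,1}  stable

Least fixpoint reached:
  node 0: {0,1,2,3}
  node 1: {0,1,2,3}
  node 2: {0,1}
  node 3: {0,1,2,3}
  node 4: {}
  node 5: {}
  node 6: {0,1,2,3}

{0,1,2,3}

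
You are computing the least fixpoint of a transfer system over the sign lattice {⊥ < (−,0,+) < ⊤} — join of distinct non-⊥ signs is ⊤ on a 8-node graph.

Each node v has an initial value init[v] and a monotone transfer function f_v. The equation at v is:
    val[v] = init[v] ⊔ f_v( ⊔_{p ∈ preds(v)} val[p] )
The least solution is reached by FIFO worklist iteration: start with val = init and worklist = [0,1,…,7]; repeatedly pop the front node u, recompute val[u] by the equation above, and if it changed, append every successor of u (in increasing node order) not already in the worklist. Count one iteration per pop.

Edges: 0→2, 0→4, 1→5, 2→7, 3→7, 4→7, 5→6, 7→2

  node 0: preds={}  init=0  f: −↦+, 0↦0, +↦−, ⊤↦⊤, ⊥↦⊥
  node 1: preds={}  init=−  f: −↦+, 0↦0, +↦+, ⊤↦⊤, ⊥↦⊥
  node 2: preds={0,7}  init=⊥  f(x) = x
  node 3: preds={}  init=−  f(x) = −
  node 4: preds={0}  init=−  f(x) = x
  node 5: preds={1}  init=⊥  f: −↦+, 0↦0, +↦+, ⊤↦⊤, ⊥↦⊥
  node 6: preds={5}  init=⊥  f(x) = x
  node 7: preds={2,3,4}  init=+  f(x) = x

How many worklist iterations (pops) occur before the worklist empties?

Trace (9 dequeues):
  [1] u=0 | in ⊥ | out 0 | ==
  [2] u=1 | in ⊥ | out − | ==
  [3] u=2 | in ⊤ | out ⊤ | prev ⊥ | push {}
  [4] u=3 | in ⊥ | out − | ==
  [5] u=4 | in 0 | out ⊤ | prev − | push {}
  [6] u=5 | in − | out + | prev ⊥ | push {}
  [7] u=6 | in + | out + | prev ⊥ | push {}
  [8] u=7 | in ⊤ | out ⊤ | prev + | push {2}
  [9] u=2 | in ⊤ | out ⊤ | ==

Converged values:
  [0] 0
  [1] −
  [2] ⊤
  [3] −
  [4] ⊤
  [5] +
  [6] +
  [7] ⊤

9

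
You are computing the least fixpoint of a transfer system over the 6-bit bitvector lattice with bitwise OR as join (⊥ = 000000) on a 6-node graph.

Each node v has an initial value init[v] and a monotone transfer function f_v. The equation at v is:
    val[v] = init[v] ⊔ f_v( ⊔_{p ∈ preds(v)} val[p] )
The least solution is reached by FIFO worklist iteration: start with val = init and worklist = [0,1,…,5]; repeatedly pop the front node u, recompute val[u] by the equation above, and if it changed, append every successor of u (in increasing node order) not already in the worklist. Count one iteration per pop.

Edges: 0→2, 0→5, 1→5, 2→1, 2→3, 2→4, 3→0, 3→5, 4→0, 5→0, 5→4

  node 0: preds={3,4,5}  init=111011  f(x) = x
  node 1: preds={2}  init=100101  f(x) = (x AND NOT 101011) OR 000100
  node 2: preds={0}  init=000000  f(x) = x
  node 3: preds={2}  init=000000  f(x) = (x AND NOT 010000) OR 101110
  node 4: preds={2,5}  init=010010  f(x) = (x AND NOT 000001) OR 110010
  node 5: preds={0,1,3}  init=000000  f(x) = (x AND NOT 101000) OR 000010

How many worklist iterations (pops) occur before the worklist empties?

Iteration log — 15 steps:
  step 1. node 0  ⊔preds=010010  new=111011  stable
  step 2. node 1  ⊔preds=000000  new=100101  stable
  step 3. node 2  ⊔preds=111011  new=111011  old=000000  +wl: 1
  step 4. node 3  ⊔preds=111011  new=101111  old=000000  +wl: 0
  step 5. node 4  ⊔preds=111011  new=111010  old=010010  +wl: 
  step 6. node 5  ⊔preds=111111  new=010111  old=000000  +wl: 4
  step 7. node 1  ⊔preds=111011  new=110101  old=100101  +wl: 5
  step 8. node 0  ⊔preds=111111  new=111111  old=111011  +wl: 2
  step 9. node 4  ⊔preds=111111  new=111110  old=111010  +wl: 0
  step 10. node 5  ⊔preds=111111  new=010111  stable
  step 11. node 2  ⊔preds=111111  new=111111  old=111011  +wl: 1,3,4
  step 12. node 0  ⊔preds=111111  new=111111  stable
  step 13. node 1  ⊔preds=111111  new=110101  stable
  step 14. node 3  ⊔preds=111111  new=101111  stable
  step 15. node 4  ⊔preds=111111  new=111110  stable

Least fixpoint reached:
  node 0: 111111
  node 1: 110101
  node 2: 111111
  node 3: 101111
  node 4: 111110
  node 5: 010111

15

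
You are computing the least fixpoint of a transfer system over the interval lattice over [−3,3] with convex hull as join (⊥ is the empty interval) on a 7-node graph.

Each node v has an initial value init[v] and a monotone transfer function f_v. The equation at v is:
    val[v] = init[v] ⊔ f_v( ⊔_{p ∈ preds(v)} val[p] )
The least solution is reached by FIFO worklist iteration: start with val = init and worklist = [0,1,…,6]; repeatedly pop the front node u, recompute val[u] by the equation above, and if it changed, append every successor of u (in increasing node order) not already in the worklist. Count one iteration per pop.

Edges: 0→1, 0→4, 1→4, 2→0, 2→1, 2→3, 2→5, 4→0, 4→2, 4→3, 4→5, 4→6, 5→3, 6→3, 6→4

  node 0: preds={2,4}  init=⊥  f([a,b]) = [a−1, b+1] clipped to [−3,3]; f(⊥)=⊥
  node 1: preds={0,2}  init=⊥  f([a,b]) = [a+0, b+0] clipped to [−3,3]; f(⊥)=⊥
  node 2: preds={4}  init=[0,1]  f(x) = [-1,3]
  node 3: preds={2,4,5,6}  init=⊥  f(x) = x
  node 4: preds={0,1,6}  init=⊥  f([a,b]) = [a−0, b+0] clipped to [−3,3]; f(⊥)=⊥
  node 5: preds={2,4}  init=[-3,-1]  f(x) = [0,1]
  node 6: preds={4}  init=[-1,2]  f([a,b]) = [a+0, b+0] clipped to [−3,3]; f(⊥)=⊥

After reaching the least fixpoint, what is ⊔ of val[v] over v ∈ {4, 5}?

Worklist (26 pops):
  #1 pop 0: in=[0,1] → [-1,2] (was ⊥); enqueue []
  #2 pop 1: in=[-1,2] → [-1,2] (was ⊥); enqueue []
  #3 pop 2: in=⊥ → [-1,3] (was [0,1]); enqueue [0,1]
  #4 pop 3: in=[-3,3] → [-3,3] (was ⊥); enqueue []
  #5 pop 4: in=[-1,2] → [-1,2] (was ⊥); enqueue [2,3]
  #6 pop 5: in=[-1,3] → [-3,1] (was [-3,-1]); enqueue []
  #7 pop 6: in=[-1,2] → [-1,2] (no change)
  #8 pop 0: in=[-1,3] → [-2,3] (was [-1,2]); enqueue [4]
  #9 pop 1: in=[-2,3] → [-2,3] (was [-1,2]); enqueue []
  #10 pop 2: in=[-1,2] → [-1,3] (no change)
  #11 pop 3: in=[-3,3] → [-3,3] (no change)
  #12 pop 4: in=[-2,3] → [-2,3] (was [-1,2]); enqueue [0,2,3,5,6]
  #13 pop 0: in=[-2,3] → [-3,3] (was [-2,3]); enqueue [1,4]
  #14 pop 2: in=[-2,3] → [-1,3] (no change)
  #15 pop 3: in=[-3,3] → [-3,3] (no change)
  #16 pop 5: in=[-2,3] → [-3,1] (no change)
  #17 pop 6: in=[-2,3] → [-2,3] (was [-1,2]); enqueue [3]
  #18 pop 1: in=[-3,3] → [-3,3] (was [-2,3]); enqueue []
  #19 pop 4: in=[-3,3] → [-3,3] (was [-2,3]); enqueue [0,2,5,6]
  #20 pop 3: in=[-3,3] → [-3,3] (no change)
  #21 pop 0: in=[-3,3] → [-3,3] (no change)
  #22 pop 2: in=[-3,3] → [-1,3] (no change)
  #23 pop 5: in=[-3,3] → [-3,1] (no change)
  #24 pop 6: in=[-3,3] → [-3,3] (was [-2,3]); enqueue [3,4]
  #25 pop 3: in=[-3,3] → [-3,3] (no change)
  #26 pop 4: in=[-3,3] → [-3,3] (no change)

Fixpoint:
  val[0] = [-3,3]
  val[1] = [-3,3]
  val[2] = [-1,3]
  val[3] = [-3,3]
  val[4] = [-3,3]
  val[5] = [-3,1]
  val[6] = [-3,3]

[-3,3]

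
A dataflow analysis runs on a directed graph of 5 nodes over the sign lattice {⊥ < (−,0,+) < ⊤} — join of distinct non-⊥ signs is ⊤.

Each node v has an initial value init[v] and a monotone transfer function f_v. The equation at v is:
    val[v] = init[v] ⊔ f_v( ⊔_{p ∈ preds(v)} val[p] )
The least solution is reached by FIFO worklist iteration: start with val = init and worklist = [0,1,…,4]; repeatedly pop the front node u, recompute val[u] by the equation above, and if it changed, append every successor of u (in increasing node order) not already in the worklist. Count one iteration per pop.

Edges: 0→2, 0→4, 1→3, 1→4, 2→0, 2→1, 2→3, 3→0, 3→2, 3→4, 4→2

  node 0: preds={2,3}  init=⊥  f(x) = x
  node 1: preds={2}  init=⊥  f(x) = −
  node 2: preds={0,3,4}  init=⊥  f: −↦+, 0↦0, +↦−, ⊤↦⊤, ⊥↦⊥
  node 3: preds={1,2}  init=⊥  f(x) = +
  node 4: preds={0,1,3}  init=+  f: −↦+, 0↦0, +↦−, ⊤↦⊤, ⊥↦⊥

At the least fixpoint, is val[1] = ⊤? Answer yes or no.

Iteration log — 12 steps:
  step 1. node 0  ⊔preds=⊥  new=⊥  stable
  step 2. node 1  ⊔preds=⊥  new=−  old=⊥  +wl: 
  step 3. node 2  ⊔preds=+  new=−  old=⊥  +wl: 0,1
  step 4. node 3  ⊔preds=−  new=+  old=⊥  +wl: 2
  step 5. node 4  ⊔preds=⊤  new=⊤  old=+  +wl: 
  step 6. node 0  ⊔preds=⊤  new=⊤  old=⊥  +wl: 4
  step 7. node 1  ⊔preds=−  new=−  stable
  step 8. node 2  ⊔preds=⊤  new=⊤  old=−  +wl: 0,1,3
  step 9. node 4  ⊔preds=⊤  new=⊤  stable
  step 10. node 0  ⊔preds=⊤  new=⊤  stable
  step 11. node 1  ⊔preds=⊤  new=−  stable
  step 12. node 3  ⊔preds=⊤  new=+  stable

Least fixpoint reached:
  node 0: ⊤
  node 1: −
  node 2: ⊤
  node 3: +
  node 4: ⊤

no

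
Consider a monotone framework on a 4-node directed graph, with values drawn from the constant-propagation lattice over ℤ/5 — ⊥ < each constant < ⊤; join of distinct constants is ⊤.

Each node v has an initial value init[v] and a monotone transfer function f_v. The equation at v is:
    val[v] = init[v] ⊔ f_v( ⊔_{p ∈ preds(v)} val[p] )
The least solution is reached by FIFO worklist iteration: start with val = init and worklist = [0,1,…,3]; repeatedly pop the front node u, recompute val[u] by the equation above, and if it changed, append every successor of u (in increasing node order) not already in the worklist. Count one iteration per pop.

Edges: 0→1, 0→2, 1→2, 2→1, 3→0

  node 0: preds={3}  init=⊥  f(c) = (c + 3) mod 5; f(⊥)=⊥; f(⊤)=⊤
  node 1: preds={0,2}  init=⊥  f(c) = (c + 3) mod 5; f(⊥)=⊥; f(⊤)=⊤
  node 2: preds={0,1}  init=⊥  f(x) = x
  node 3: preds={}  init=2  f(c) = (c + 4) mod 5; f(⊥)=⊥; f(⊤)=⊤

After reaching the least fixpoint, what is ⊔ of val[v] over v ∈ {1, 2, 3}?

⊤

Trace (6 dequeues):
  [1] u=0 | in 2 | out 0 | prev ⊥ | push {}
  [2] u=1 | in 0 | out 3 | prev ⊥ | push {}
  [3] u=2 | in ⊤ | out ⊤ | prev ⊥ | push {1}
  [4] u=3 | in ⊥ | out 2 | ==
  [5] u=1 | in ⊤ | out ⊤ | prev 3 | push {2}
  [6] u=2 | in ⊤ | out ⊤ | ==

Converged values:
  [0] 0
  [1] ⊤
  [2] ⊤
  [3] 2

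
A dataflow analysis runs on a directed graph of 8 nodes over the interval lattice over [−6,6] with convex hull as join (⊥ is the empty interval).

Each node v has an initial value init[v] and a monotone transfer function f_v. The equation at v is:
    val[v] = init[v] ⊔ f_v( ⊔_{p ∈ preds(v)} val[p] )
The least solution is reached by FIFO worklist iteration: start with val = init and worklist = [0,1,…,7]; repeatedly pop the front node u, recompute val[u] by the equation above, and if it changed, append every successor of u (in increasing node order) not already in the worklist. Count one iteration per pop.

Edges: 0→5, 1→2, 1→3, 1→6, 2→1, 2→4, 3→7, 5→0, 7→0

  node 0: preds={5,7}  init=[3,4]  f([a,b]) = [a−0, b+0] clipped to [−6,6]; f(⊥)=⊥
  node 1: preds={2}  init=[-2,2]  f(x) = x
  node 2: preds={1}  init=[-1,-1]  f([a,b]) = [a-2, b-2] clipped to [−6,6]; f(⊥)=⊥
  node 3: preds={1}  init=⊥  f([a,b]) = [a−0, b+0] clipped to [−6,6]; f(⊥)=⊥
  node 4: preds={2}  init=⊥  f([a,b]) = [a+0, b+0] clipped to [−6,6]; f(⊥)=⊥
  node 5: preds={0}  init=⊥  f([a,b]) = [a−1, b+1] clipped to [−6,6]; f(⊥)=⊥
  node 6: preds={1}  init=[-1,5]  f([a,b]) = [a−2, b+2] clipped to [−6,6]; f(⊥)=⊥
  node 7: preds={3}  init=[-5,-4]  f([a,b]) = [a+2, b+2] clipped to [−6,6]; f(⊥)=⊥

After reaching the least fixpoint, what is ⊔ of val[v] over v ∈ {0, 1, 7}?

[-6,6]

Iteration log — 23 steps:
  step 1. node 0  ⊔preds=[-5,-4]  new=[-5,4]  old=[3,4]  +wl: 
  step 2. node 1  ⊔preds=[-1,-1]  new=[-2,2]  stable
  step 3. node 2  ⊔preds=[-2,2]  new=[-4,0]  old=[-1,-1]  +wl: 1
  step 4. node 3  ⊔preds=[-2,2]  new=[-2,2]  old=⊥  +wl: 
  step 5. node 4  ⊔preds=[-4,0]  new=[-4,0]  old=⊥  +wl: 
  step 6. node 5  ⊔preds=[-5,4]  new=[-6,5]  old=⊥  +wl: 0
  step 7. node 6  ⊔preds=[-2,2]  new=[-4,5]  old=[-1,5]  +wl: 
  step 8. node 7  ⊔preds=[-2,2]  new=[-5,4]  old=[-5,-4]  +wl: 
  step 9. node 1  ⊔preds=[-4,0]  new=[-4,2]  old=[-2,2]  +wl: 2,3,6
  step 10. node 0  ⊔preds=[-6,5]  new=[-6,5]  old=[-5,4]  +wl: 5
  step 11. node 2  ⊔preds=[-4,2]  new=[-6,0]  old=[-4,0]  +wl: 1,4
  step 12. node 3  ⊔preds=[-4,2]  new=[-4,2]  old=[-2,2]  +wl: 7
  step 13. node 6  ⊔preds=[-4,2]  new=[-6,5]  old=[-4,5]  +wl: 
  step 14. node 5  ⊔preds=[-6,5]  new=[-6,6]  old=[-6,5]  +wl: 0
  step 15. node 1  ⊔preds=[-6,0]  new=[-6,2]  old=[-4,2]  +wl: 2,3,6
  step 16. node 4  ⊔preds=[-6,0]  new=[-6,0]  old=[-4,0]  +wl: 
  step 17. node 7  ⊔preds=[-4,2]  new=[-5,4]  stable
  step 18. node 0  ⊔preds=[-6,6]  new=[-6,6]  old=[-6,5]  +wl: 5
  step 19. node 2  ⊔preds=[-6,2]  new=[-6,0]  stable
  step 20. node 3  ⊔preds=[-6,2]  new=[-6,2]  old=[-4,2]  +wl: 7
  step 21. node 6  ⊔preds=[-6,2]  new=[-6,5]  stable
  step 22. node 5  ⊔preds=[-6,6]  new=[-6,6]  stable
  step 23. node 7  ⊔preds=[-6,2]  new=[-5,4]  stable

Least fixpoint reached:
  node 0: [-6,6]
  node 1: [-6,2]
  node 2: [-6,0]
  node 3: [-6,2]
  node 4: [-6,0]
  node 5: [-6,6]
  node 6: [-6,5]
  node 7: [-5,4]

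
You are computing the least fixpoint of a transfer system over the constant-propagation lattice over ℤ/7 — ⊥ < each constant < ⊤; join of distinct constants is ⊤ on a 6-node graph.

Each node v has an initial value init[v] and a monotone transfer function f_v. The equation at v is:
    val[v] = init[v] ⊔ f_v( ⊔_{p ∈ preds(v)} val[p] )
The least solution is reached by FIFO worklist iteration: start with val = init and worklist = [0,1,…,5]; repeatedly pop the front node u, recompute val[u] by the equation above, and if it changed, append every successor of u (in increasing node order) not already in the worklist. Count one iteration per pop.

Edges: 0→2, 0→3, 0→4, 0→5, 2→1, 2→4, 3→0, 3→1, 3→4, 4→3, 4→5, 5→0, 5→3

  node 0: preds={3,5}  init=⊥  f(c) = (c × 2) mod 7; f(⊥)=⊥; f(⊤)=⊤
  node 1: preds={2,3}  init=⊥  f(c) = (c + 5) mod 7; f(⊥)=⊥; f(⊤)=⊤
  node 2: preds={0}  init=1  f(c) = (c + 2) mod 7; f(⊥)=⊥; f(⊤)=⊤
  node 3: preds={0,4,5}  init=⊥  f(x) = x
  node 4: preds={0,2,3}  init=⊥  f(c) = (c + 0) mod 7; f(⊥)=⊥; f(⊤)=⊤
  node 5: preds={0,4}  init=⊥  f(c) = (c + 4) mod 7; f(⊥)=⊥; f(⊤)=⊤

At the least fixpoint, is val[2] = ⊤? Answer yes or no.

Trace (17 dequeues):
  [1] u=0 | in ⊥ | out ⊥ | ==
  [2] u=1 | in 1 | out 6 | prev ⊥ | push {}
  [3] u=2 | in ⊥ | out 1 | ==
  [4] u=3 | in ⊥ | out ⊥ | ==
  [5] u=4 | in 1 | out 1 | prev ⊥ | push {3}
  [6] u=5 | in 1 | out 5 | prev ⊥ | push {0}
  [7] u=3 | in ⊤ | out ⊤ | prev ⊥ | push {1,4}
  [8] u=0 | in ⊤ | out ⊤ | prev ⊥ | push {2,3,5}
  [9] u=1 | in ⊤ | out ⊤ | prev 6 | push {}
  [10] u=4 | in ⊤ | out ⊤ | prev 1 | push {}
  [11] u=2 | in ⊤ | out ⊤ | prev 1 | push {1,4}
  [12] u=3 | in ⊤ | out ⊤ | ==
  [13] u=5 | in ⊤ | out ⊤ | prev 5 | push {0,3}
  [14] u=1 | in ⊤ | out ⊤ | ==
  [15] u=4 | in ⊤ | out ⊤ | ==
  [16] u=0 | in ⊤ | out ⊤ | ==
  [17] u=3 | in ⊤ | out ⊤ | ==

Converged values:
  [0] ⊤
  [1] ⊤
  [2] ⊤
  [3] ⊤
  [4] ⊤
  [5] ⊤

yes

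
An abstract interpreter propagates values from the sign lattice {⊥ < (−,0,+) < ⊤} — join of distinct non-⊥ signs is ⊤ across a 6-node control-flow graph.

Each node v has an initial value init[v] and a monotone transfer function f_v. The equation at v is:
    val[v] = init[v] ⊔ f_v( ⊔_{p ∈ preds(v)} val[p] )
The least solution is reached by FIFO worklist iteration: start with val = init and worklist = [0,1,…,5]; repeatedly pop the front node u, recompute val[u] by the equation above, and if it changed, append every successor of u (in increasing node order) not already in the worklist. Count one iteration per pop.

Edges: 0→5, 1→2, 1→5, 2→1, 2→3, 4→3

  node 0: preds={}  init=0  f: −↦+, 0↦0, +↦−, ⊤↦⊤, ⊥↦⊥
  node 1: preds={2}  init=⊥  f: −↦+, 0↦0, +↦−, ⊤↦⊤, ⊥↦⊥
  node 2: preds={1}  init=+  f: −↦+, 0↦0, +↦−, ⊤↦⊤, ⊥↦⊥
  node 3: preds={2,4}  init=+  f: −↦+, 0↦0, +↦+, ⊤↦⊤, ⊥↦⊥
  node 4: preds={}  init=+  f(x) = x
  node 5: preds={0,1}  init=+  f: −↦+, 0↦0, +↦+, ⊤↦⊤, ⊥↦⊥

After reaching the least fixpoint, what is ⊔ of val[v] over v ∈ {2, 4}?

+

Trace (6 dequeues):
  [1] u=0 | in ⊥ | out 0 | ==
  [2] u=1 | in + | out − | prev ⊥ | push {}
  [3] u=2 | in − | out + | ==
  [4] u=3 | in + | out + | ==
  [5] u=4 | in ⊥ | out + | ==
  [6] u=5 | in ⊤ | out ⊤ | prev + | push {}

Converged values:
  [0] 0
  [1] −
  [2] +
  [3] +
  [4] +
  [5] ⊤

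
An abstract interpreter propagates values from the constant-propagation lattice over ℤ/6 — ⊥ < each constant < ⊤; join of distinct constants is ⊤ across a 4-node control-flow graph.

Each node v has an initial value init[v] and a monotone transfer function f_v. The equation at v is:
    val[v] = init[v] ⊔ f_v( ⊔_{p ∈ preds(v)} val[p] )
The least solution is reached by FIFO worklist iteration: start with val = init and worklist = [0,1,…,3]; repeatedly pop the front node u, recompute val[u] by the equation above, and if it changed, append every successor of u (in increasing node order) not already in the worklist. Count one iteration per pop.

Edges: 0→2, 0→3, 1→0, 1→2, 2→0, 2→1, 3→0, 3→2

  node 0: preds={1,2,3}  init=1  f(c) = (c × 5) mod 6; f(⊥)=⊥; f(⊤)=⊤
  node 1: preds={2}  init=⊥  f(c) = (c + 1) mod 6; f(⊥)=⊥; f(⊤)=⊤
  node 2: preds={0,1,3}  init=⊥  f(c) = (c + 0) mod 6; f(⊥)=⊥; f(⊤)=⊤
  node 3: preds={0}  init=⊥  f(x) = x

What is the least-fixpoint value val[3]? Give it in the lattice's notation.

⊤

Trace (12 dequeues):
  [1] u=0 | in ⊥ | out 1 | ==
  [2] u=1 | in ⊥ | out ⊥ | ==
  [3] u=2 | in 1 | out 1 | prev ⊥ | push {0,1}
  [4] u=3 | in 1 | out 1 | prev ⊥ | push {2}
  [5] u=0 | in 1 | out ⊤ | prev 1 | push {3}
  [6] u=1 | in 1 | out 2 | prev ⊥ | push {0}
  [7] u=2 | in ⊤ | out ⊤ | prev 1 | push {1}
  [8] u=3 | in ⊤ | out ⊤ | prev 1 | push {2}
  [9] u=0 | in ⊤ | out ⊤ | ==
  [10] u=1 | in ⊤ | out ⊤ | prev 2 | push {0}
  [11] u=2 | in ⊤ | out ⊤ | ==
  [12] u=0 | in ⊤ | out ⊤ | ==

Converged values:
  [0] ⊤
  [1] ⊤
  [2] ⊤
  [3] ⊤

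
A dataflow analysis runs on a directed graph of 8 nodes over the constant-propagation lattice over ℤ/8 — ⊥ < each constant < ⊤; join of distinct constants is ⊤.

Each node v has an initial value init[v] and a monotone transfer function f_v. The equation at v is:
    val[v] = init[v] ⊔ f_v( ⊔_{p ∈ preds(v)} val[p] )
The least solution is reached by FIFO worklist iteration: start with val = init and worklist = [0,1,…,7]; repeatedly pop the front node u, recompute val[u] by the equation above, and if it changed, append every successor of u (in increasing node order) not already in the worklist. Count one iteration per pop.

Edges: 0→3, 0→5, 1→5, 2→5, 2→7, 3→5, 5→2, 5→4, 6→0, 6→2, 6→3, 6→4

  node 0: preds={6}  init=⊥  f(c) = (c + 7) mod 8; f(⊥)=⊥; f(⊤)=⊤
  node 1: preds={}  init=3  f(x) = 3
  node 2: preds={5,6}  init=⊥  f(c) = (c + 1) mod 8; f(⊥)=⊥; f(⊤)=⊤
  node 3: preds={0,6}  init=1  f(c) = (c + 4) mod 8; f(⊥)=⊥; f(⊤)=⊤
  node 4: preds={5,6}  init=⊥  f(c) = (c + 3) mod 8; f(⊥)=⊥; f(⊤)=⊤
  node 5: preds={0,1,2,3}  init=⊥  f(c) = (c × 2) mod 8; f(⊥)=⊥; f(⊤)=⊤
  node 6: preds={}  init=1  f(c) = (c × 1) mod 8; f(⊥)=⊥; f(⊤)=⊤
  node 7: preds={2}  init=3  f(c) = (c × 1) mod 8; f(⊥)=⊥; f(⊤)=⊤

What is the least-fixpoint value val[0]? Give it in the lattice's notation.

Worklist (12 pops):
  #1 pop 0: in=1 → 0 (was ⊥); enqueue []
  #2 pop 1: in=⊥ → 3 (no change)
  #3 pop 2: in=1 → 2 (was ⊥); enqueue []
  #4 pop 3: in=⊤ → ⊤ (was 1); enqueue []
  #5 pop 4: in=1 → 4 (was ⊥); enqueue []
  #6 pop 5: in=⊤ → ⊤ (was ⊥); enqueue [2,4]
  #7 pop 6: in=⊥ → 1 (no change)
  #8 pop 7: in=2 → ⊤ (was 3); enqueue []
  #9 pop 2: in=⊤ → ⊤ (was 2); enqueue [5,7]
  #10 pop 4: in=⊤ → ⊤ (was 4); enqueue []
  #11 pop 5: in=⊤ → ⊤ (no change)
  #12 pop 7: in=⊤ → ⊤ (no change)

Fixpoint:
  val[0] = 0
  val[1] = 3
  val[2] = ⊤
  val[3] = ⊤
  val[4] = ⊤
  val[5] = ⊤
  val[6] = 1
  val[7] = ⊤

0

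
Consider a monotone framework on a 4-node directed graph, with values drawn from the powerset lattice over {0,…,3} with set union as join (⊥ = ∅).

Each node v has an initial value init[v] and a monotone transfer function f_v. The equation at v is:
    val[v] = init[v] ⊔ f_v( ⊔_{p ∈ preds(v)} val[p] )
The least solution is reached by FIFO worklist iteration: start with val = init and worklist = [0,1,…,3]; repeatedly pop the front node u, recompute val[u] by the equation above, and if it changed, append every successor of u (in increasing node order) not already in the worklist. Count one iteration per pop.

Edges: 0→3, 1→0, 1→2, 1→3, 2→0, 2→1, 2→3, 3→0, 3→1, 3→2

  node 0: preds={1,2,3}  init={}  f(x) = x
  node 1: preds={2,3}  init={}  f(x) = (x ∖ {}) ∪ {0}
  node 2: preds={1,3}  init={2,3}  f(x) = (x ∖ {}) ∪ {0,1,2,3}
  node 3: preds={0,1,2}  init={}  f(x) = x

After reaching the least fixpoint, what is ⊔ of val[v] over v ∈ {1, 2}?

{0,1,2,3}

Iteration log — 9 steps:
  step 1. node 0  ⊔preds={2,3}  new={2,3}  old={}  +wl: 
  step 2. node 1  ⊔preds={2,3}  new={0,2,3}  old={}  +wl: 0
  step 3. node 2  ⊔preds={0,2,3}  new={0,1,2,3}  old={2,3}  +wl: 1
  step 4. node 3  ⊔preds={0,1,2,3}  new={0,1,2,3}  old={}  +wl: 2
  step 5. node 0  ⊔preds={0,1,2,3}  new={0,1,2,3}  old={2,3}  +wl: 3
  step 6. node 1  ⊔preds={0,1,2,3}  new={0,1,2,3}  old={0,2,3}  +wl: 0
  step 7. node 2  ⊔preds={0,1,2,3}  new={0,1,2,3}  stable
  step 8. node 3  ⊔preds={0,1,2,3}  new={0,1,2,3}  stable
  step 9. node 0  ⊔preds={0,1,2,3}  new={0,1,2,3}  stable

Least fixpoint reached:
  node 0: {0,1,2,3}
  node 1: {0,1,2,3}
  node 2: {0,1,2,3}
  node 3: {0,1,2,3}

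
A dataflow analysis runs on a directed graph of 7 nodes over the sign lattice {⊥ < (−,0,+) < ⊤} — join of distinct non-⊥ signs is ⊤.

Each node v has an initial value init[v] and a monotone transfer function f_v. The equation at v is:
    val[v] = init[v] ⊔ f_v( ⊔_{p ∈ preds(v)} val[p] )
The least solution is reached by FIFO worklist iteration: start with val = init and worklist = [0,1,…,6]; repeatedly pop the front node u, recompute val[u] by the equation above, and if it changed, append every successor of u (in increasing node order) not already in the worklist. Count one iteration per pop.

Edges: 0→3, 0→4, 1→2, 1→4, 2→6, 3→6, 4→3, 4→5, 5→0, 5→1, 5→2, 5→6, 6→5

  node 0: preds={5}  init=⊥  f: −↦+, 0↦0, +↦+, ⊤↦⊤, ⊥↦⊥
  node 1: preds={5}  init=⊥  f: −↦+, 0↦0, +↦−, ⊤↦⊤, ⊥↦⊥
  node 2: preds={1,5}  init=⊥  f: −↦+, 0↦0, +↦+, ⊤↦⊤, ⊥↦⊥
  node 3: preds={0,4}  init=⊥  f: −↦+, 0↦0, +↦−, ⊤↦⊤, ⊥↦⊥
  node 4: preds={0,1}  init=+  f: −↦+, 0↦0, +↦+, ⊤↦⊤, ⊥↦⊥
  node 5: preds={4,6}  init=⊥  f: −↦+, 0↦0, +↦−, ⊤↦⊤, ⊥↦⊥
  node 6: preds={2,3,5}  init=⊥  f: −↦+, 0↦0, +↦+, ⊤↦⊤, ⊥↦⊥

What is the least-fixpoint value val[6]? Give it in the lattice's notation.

⊤

Iteration log — 24 steps:
  step 1. node 0  ⊔preds=⊥  new=⊥  stable
  step 2. node 1  ⊔preds=⊥  new=⊥  stable
  step 3. node 2  ⊔preds=⊥  new=⊥  stable
  step 4. node 3  ⊔preds=+  new=−  old=⊥  +wl: 
  step 5. node 4  ⊔preds=⊥  new=+  stable
  step 6. node 5  ⊔preds=+  new=−  old=⊥  +wl: 0,1,2
  step 7. node 6  ⊔preds=−  new=+  old=⊥  +wl: 5
  step 8. node 0  ⊔preds=−  new=+  old=⊥  +wl: 3,4
  step 9. node 1  ⊔preds=−  new=+  old=⊥  +wl: 
  step 10. node 2  ⊔preds=⊤  new=⊤  old=⊥  +wl: 6
  step 11. node 5  ⊔preds=+  new=−  stable
  step 12. node 3  ⊔preds=+  new=−  stable
  step 13. node 4  ⊔preds=+  new=+  stable
  step 14. node 6  ⊔preds=⊤  new=⊤  old=+  +wl: 5
  step 15. node 5  ⊔preds=⊤  new=⊤  old=−  +wl: 0,1,2,6
  step 16. node 0  ⊔preds=⊤  new=⊤  old=+  +wl: 3,4
  step 17. node 1  ⊔preds=⊤  new=⊤  old=+  +wl: 
  step 18. node 2  ⊔preds=⊤  new=⊤  stable
  step 19. node 6  ⊔preds=⊤  new=⊤  stable
  step 20. node 3  ⊔preds=⊤  new=⊤  old=−  +wl: 6
  step 21. node 4  ⊔preds=⊤  new=⊤  old=+  +wl: 3,5
  step 22. node 6  ⊔preds=⊤  new=⊤  stable
  step 23. node 3  ⊔preds=⊤  new=⊤  stable
  step 24. node 5  ⊔preds=⊤  new=⊤  stable

Least fixpoint reached:
  node 0: ⊤
  node 1: ⊤
  node 2: ⊤
  node 3: ⊤
  node 4: ⊤
  node 5: ⊤
  node 6: ⊤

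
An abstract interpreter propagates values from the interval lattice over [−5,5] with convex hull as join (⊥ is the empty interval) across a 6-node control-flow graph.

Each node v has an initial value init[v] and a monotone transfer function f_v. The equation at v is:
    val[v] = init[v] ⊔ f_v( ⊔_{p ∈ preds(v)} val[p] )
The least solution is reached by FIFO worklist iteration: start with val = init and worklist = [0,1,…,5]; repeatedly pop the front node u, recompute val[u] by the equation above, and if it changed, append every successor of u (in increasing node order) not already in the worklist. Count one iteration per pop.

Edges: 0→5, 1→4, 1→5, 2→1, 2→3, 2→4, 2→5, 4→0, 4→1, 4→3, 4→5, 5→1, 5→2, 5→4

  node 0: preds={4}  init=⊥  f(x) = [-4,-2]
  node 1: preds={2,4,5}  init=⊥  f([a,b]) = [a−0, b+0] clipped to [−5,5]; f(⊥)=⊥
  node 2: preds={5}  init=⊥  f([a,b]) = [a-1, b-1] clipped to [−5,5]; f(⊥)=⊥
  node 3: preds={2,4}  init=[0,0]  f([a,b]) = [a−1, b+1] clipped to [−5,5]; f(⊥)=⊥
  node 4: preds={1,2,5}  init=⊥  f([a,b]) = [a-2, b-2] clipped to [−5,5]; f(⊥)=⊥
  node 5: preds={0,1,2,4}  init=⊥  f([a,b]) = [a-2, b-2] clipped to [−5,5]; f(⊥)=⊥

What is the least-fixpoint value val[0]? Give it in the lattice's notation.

Trace (13 dequeues):
  [1] u=0 | in ⊥ | out [-4,-2] | prev ⊥ | push {}
  [2] u=1 | in ⊥ | out ⊥ | ==
  [3] u=2 | in ⊥ | out ⊥ | ==
  [4] u=3 | in ⊥ | out [0,0] | ==
  [5] u=4 | in ⊥ | out ⊥ | ==
  [6] u=5 | in [-4,-2] | out [-5,-4] | prev ⊥ | push {1,2,4}
  [7] u=1 | in [-5,-4] | out [-5,-4] | prev ⊥ | push {5}
  [8] u=2 | in [-5,-4] | out [-5,-5] | prev ⊥ | push {1,3}
  [9] u=4 | in [-5,-4] | out [-5,-5] | prev ⊥ | push {0}
  [10] u=5 | in [-5,-2] | out [-5,-4] | ==
  [11] u=1 | in [-5,-4] | out [-5,-4] | ==
  [12] u=3 | in [-5,-5] | out [-5,0] | prev [0,0] | push {}
  [13] u=0 | in [-5,-5] | out [-4,-2] | ==

Converged values:
  [0] [-4,-2]
  [1] [-5,-4]
  [2] [-5,-5]
  [3] [-5,0]
  [4] [-5,-5]
  [5] [-5,-4]

[-4,-2]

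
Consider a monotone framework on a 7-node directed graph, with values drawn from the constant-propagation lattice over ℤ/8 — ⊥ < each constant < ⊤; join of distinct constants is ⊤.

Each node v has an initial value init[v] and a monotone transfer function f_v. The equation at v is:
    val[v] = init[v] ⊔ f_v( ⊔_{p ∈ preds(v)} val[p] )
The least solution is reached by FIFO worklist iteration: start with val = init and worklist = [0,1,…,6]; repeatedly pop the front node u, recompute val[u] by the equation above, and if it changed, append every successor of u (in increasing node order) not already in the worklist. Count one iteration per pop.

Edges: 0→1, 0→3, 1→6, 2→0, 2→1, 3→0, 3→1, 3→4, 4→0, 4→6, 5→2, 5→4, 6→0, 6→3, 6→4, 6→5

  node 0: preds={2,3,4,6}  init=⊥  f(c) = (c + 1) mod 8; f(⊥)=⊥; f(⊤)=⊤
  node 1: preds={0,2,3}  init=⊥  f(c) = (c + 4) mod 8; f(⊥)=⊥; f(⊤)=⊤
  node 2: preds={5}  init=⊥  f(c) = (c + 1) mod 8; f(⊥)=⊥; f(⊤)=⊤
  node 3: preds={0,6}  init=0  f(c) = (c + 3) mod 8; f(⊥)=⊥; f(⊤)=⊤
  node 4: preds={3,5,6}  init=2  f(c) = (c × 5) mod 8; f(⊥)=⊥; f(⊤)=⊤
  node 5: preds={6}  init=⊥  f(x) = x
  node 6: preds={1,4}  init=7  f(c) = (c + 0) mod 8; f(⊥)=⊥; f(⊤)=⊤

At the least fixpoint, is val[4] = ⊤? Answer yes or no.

yes

Iteration log — 19 steps:
  step 1. node 0  ⊔preds=⊤  new=⊤  old=⊥  +wl: 
  step 2. node 1  ⊔preds=⊤  new=⊤  old=⊥  +wl: 
  step 3. node 2  ⊔preds=⊥  new=⊥  stable
  step 4. node 3  ⊔preds=⊤  new=⊤  old=0  +wl: 0,1
  step 5. node 4  ⊔preds=⊤  new=⊤  old=2  +wl: 
  step 6. node 5  ⊔preds=7  new=7  old=⊥  +wl: 2,4
  step 7. node 6  ⊔preds=⊤  new=⊤  old=7  +wl: 3,5
  step 8. node 0  ⊔preds=⊤  new=⊤  stable
  step 9. node 1  ⊔preds=⊤  new=⊤  stable
  step 10. node 2  ⊔preds=7  new=0  old=⊥  +wl: 0,1
  step 11. node 4  ⊔preds=⊤  new=⊤  stable
  step 12. node 3  ⊔preds=⊤  new=⊤  stable
  step 13. node 5  ⊔preds=⊤  new=⊤  old=7  +wl: 2,4
  step 14. node 0  ⊔preds=⊤  new=⊤  stable
  step 15. node 1  ⊔preds=⊤  new=⊤  stable
  step 16. node 2  ⊔preds=⊤  new=⊤  old=0  +wl: 0,1
  step 17. node 4  ⊔preds=⊤  new=⊤  stable
  step 18. node 0  ⊔preds=⊤  new=⊤  stable
  step 19. node 1  ⊔preds=⊤  new=⊤  stable

Least fixpoint reached:
  node 0: ⊤
  node 1: ⊤
  node 2: ⊤
  node 3: ⊤
  node 4: ⊤
  node 5: ⊤
  node 6: ⊤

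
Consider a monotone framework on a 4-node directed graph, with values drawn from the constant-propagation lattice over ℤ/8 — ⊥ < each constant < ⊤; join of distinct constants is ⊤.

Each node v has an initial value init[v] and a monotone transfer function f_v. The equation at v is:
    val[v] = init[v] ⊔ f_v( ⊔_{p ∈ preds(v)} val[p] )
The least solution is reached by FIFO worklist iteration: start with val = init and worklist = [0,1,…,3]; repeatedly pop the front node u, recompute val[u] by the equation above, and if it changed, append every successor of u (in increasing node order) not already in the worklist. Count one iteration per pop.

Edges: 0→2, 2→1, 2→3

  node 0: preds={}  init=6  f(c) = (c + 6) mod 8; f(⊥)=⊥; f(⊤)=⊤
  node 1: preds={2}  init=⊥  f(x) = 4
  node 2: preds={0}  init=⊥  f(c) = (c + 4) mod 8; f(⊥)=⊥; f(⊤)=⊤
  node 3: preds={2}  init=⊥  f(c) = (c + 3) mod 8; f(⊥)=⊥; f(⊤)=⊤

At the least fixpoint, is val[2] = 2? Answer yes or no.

yes

Iteration log — 5 steps:
  step 1. node 0  ⊔preds=⊥  new=6  stable
  step 2. node 1  ⊔preds=⊥  new=4  old=⊥  +wl: 
  step 3. node 2  ⊔preds=6  new=2  old=⊥  +wl: 1
  step 4. node 3  ⊔preds=2  new=5  old=⊥  +wl: 
  step 5. node 1  ⊔preds=2  new=4  stable

Least fixpoint reached:
  node 0: 6
  node 1: 4
  node 2: 2
  node 3: 5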